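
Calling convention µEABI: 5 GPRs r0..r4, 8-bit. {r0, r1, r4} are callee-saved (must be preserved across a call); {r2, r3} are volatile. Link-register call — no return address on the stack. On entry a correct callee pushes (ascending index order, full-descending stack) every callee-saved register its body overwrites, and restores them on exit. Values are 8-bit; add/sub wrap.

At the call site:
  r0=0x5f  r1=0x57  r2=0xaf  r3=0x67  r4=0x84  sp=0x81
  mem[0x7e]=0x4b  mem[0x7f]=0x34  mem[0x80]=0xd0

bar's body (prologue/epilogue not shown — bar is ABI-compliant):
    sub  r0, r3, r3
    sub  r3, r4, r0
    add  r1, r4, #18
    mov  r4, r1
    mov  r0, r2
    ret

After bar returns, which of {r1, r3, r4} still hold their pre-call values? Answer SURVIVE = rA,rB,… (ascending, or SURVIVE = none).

prologue: push r0 -> mem[0x80]=0x5f, sp=0x80
prologue: push r1 -> mem[0x7f]=0x57, sp=0x7f
prologue: push r4 -> mem[0x7e]=0x84, sp=0x7e
body[0] sub  r0, r3, r3 -> r0=0x00
body[1] sub  r3, r4, r0 -> r3=0x84
body[2] add  r1, r4, #18 -> r1=0x96
body[3] mov  r4, r1 -> r4=0x96
body[4] mov  r0, r2 -> r0=0xaf
epilogue: pop r4=0x84, sp=0x7f
epilogue: pop r1=0x57, sp=0x80
epilogue: pop r0=0x5f, sp=0x81
r1: callee-saved, written=True
r3: caller-saved, written=True
r4: callee-saved, written=True

SURVIVE = r1,r4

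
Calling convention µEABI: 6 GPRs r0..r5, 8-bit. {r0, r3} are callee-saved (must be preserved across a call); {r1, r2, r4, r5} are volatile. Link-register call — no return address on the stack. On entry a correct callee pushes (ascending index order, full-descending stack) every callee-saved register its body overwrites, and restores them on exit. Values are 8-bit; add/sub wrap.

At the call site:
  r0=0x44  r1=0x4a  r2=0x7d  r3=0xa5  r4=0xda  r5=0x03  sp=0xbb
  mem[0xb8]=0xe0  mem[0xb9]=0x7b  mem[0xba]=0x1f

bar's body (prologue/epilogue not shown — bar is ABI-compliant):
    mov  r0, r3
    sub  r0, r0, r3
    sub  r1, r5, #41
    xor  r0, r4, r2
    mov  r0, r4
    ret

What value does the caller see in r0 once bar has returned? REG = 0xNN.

prologue: push r0 → mem[0xba]=0x44, sp=0xba
body[0] mov  r0, r3 → r0=0xa5
body[1] sub  r0, r0, r3 → r0=0x00
body[2] sub  r1, r5, #41 → r1=0xda
body[3] xor  r0, r4, r2 → r0=0xa7
body[4] mov  r0, r4 → r0=0xda
epilogue: pop r0=0x44, sp=0xbb
r0 is callee-saved → restored

REG = 0x44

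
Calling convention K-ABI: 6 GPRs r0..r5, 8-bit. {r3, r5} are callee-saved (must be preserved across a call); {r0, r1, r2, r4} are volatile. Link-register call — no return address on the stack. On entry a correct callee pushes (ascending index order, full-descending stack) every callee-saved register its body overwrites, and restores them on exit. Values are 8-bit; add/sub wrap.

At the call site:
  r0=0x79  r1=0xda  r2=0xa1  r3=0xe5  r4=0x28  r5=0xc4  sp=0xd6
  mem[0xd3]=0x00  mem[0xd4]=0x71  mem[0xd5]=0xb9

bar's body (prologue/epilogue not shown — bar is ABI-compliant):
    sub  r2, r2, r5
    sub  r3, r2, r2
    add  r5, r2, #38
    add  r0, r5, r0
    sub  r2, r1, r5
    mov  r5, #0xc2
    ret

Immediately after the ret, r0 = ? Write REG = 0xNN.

REG = 0x7c

prologue: push r3 -> mem[0xd5]=0xe5, sp=0xd5
prologue: push r5 -> mem[0xd4]=0xc4, sp=0xd4
body[0] sub  r2, r2, r5 -> r2=0xdd
body[1] sub  r3, r2, r2 -> r3=0x00
body[2] add  r5, r2, #38 -> r5=0x03
body[3] add  r0, r5, r0 -> r0=0x7c
body[4] sub  r2, r1, r5 -> r2=0xd7
body[5] mov  r5, #0xc2 -> r5=0xc2
epilogue: pop r5=0xc4, sp=0xd5
epilogue: pop r3=0xe5, sp=0xd6
r0 is caller-saved -> body value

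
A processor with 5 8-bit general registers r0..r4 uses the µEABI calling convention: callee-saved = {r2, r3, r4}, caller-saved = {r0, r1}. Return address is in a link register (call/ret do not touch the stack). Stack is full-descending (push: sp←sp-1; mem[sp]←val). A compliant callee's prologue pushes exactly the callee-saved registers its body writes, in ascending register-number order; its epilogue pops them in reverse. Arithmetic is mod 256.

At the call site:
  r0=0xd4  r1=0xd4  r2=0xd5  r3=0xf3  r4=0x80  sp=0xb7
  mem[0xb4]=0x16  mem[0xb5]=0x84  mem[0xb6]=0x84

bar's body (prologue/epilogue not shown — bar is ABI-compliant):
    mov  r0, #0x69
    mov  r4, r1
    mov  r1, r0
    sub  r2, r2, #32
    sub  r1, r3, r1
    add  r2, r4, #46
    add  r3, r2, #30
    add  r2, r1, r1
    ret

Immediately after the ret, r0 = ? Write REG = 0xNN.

REG = 0x69

prologue: push r2 -> mem[0xb6]=0xd5, sp=0xb6
prologue: push r3 -> mem[0xb5]=0xf3, sp=0xb5
prologue: push r4 -> mem[0xb4]=0x80, sp=0xb4
body[0] mov  r0, #0x69 -> r0=0x69
body[1] mov  r4, r1 -> r4=0xd4
body[2] mov  r1, r0 -> r1=0x69
body[3] sub  r2, r2, #32 -> r2=0xb5
body[4] sub  r1, r3, r1 -> r1=0x8a
body[5] add  r2, r4, #46 -> r2=0x02
body[6] add  r3, r2, #30 -> r3=0x20
body[7] add  r2, r1, r1 -> r2=0x14
epilogue: pop r4=0x80, sp=0xb5
epilogue: pop r3=0xf3, sp=0xb6
epilogue: pop r2=0xd5, sp=0xb7
r0 is caller-saved -> body value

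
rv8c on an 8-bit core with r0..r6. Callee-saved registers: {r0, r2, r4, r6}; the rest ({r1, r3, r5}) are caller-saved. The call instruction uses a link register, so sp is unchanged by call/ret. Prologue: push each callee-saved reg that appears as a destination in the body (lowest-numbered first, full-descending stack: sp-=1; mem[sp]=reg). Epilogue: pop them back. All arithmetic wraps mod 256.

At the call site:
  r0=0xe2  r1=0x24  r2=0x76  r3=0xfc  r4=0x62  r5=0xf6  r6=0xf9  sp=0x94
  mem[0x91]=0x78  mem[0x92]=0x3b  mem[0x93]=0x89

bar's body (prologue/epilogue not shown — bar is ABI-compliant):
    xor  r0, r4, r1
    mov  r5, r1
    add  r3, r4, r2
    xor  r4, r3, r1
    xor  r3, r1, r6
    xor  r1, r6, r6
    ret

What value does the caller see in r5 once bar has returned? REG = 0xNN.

prologue: push r0 → mem[0x93]=0xe2, sp=0x93
prologue: push r4 → mem[0x92]=0x62, sp=0x92
body[0] xor  r0, r4, r1 → r0=0x46
body[1] mov  r5, r1 → r5=0x24
body[2] add  r3, r4, r2 → r3=0xd8
body[3] xor  r4, r3, r1 → r4=0xfc
body[4] xor  r3, r1, r6 → r3=0xdd
body[5] xor  r1, r6, r6 → r1=0x00
epilogue: pop r4=0x62, sp=0x93
epilogue: pop r0=0xe2, sp=0x94
r5 is caller-saved → body value

REG = 0x24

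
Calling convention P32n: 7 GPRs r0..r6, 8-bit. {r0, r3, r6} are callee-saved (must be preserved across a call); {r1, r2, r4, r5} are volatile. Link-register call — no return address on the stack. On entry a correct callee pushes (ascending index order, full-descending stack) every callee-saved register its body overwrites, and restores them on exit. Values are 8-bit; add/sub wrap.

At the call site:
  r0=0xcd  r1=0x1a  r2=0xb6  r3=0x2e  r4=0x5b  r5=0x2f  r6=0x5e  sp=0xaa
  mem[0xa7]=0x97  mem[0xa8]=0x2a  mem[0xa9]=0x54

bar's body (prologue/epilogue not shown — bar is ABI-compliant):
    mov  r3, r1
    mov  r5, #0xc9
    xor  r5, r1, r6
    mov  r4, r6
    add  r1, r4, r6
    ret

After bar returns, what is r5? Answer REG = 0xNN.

prologue: push r3 → mem[0xa9]=0x2e, sp=0xa9
body[0] mov  r3, r1 → r3=0x1a
body[1] mov  r5, #0xc9 → r5=0xc9
body[2] xor  r5, r1, r6 → r5=0x44
body[3] mov  r4, r6 → r4=0x5e
body[4] add  r1, r4, r6 → r1=0xbc
epilogue: pop r3=0x2e, sp=0xaa
r5 is caller-saved → body value

REG = 0x44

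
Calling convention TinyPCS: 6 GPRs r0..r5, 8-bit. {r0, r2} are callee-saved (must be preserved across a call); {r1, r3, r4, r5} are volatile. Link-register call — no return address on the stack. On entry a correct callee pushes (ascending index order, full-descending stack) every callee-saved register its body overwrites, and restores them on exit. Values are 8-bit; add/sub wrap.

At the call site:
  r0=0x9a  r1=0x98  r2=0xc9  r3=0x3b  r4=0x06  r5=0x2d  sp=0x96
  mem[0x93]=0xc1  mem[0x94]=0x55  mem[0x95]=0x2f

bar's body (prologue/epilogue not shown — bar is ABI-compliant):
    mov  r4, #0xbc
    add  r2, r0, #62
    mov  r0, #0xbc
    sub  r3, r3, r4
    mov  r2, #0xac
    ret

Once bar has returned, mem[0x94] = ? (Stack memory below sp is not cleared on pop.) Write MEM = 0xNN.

prologue: push r0 -> mem[0x95]=0x9a, sp=0x95
prologue: push r2 -> mem[0x94]=0xc9, sp=0x94
body[0] mov  r4, #0xbc -> r4=0xbc
body[1] add  r2, r0, #62 -> r2=0xd8
body[2] mov  r0, #0xbc -> r0=0xbc
body[3] sub  r3, r3, r4 -> r3=0x7f
body[4] mov  r2, #0xac -> r2=0xac
epilogue: pop r2=0xc9, sp=0x95
epilogue: pop r0=0x9a, sp=0x96
prologue pushed ['r0', 'r2'] at ['0x95', '0x94']

MEM = 0xc9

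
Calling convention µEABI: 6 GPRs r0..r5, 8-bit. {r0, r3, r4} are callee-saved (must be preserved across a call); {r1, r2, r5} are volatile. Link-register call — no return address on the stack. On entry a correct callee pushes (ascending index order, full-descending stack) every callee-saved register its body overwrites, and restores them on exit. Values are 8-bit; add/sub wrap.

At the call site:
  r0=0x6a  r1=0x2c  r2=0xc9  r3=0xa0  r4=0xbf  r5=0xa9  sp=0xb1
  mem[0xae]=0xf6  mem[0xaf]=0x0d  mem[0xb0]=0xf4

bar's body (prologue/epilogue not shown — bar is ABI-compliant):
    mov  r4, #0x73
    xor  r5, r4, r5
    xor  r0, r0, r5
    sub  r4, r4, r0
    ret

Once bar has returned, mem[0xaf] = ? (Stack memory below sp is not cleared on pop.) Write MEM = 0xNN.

MEM = 0xbf

prologue: push r0 -> mem[0xb0]=0x6a, sp=0xb0
prologue: push r4 -> mem[0xaf]=0xbf, sp=0xaf
body[0] mov  r4, #0x73 -> r4=0x73
body[1] xor  r5, r4, r5 -> r5=0xda
body[2] xor  r0, r0, r5 -> r0=0xb0
body[3] sub  r4, r4, r0 -> r4=0xc3
epilogue: pop r4=0xbf, sp=0xb0
epilogue: pop r0=0x6a, sp=0xb1
prologue pushed ['r0', 'r4'] at ['0xb0', '0xaf']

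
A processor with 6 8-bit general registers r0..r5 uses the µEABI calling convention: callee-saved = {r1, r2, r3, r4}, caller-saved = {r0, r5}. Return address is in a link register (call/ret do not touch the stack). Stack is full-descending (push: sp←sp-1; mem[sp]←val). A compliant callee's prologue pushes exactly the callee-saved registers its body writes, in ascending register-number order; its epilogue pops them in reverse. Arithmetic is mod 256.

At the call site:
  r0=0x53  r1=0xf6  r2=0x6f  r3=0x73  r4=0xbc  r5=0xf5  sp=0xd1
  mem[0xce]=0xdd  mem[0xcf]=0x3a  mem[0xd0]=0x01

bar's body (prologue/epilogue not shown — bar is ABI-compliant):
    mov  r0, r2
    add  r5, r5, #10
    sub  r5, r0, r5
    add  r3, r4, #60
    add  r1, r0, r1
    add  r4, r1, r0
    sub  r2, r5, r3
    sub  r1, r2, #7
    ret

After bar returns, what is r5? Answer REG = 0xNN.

prologue: push r1 → mem[0xd0]=0xf6, sp=0xd0
prologue: push r2 → mem[0xcf]=0x6f, sp=0xcf
prologue: push r3 → mem[0xce]=0x73, sp=0xce
prologue: push r4 → mem[0xcd]=0xbc, sp=0xcd
body[0] mov  r0, r2 → r0=0x6f
body[1] add  r5, r5, #10 → r5=0xff
body[2] sub  r5, r0, r5 → r5=0x70
body[3] add  r3, r4, #60 → r3=0xf8
body[4] add  r1, r0, r1 → r1=0x65
body[5] add  r4, r1, r0 → r4=0xd4
body[6] sub  r2, r5, r3 → r2=0x78
body[7] sub  r1, r2, #7 → r1=0x71
epilogue: pop r4=0xbc, sp=0xce
epilogue: pop r3=0x73, sp=0xcf
epilogue: pop r2=0x6f, sp=0xd0
epilogue: pop r1=0xf6, sp=0xd1
r5 is caller-saved → body value

REG = 0x70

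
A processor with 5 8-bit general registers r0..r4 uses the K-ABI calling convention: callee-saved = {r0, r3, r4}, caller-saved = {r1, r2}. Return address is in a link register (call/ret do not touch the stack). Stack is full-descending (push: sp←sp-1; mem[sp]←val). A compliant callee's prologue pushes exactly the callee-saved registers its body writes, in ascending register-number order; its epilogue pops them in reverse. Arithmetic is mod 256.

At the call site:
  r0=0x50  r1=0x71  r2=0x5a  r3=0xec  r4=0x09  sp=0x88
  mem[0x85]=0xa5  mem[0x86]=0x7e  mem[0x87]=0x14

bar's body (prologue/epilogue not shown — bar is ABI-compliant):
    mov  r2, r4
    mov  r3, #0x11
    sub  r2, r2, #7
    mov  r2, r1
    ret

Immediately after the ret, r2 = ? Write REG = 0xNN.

prologue: push r3 → mem[0x87]=0xec, sp=0x87
body[0] mov  r2, r4 → r2=0x09
body[1] mov  r3, #0x11 → r3=0x11
body[2] sub  r2, r2, #7 → r2=0x02
body[3] mov  r2, r1 → r2=0x71
epilogue: pop r3=0xec, sp=0x88
r2 is caller-saved → body value

REG = 0x71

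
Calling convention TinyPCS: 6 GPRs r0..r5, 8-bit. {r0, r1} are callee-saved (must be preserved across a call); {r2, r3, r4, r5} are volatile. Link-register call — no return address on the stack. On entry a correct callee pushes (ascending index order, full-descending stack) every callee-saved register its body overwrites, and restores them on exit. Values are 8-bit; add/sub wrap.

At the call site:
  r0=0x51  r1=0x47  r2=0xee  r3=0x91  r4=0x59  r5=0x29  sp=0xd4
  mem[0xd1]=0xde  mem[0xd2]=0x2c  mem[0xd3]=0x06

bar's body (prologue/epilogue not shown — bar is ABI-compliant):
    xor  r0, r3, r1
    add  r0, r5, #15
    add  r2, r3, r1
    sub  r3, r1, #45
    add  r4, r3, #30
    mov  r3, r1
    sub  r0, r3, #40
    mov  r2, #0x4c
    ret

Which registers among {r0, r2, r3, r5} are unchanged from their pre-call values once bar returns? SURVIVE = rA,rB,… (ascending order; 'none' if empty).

prologue: push r0 → mem[0xd3]=0x51, sp=0xd3
body[0] xor  r0, r3, r1 → r0=0xd6
body[1] add  r0, r5, #15 → r0=0x38
body[2] add  r2, r3, r1 → r2=0xd8
body[3] sub  r3, r1, #45 → r3=0x1a
body[4] add  r4, r3, #30 → r4=0x38
body[5] mov  r3, r1 → r3=0x47
body[6] sub  r0, r3, #40 → r0=0x1f
body[7] mov  r2, #0x4c → r2=0x4c
epilogue: pop r0=0x51, sp=0xd4
r0: callee-saved, written=True
r2: caller-saved, written=True
r3: caller-saved, written=True
r5: caller-saved, written=False

SURVIVE = r0,r5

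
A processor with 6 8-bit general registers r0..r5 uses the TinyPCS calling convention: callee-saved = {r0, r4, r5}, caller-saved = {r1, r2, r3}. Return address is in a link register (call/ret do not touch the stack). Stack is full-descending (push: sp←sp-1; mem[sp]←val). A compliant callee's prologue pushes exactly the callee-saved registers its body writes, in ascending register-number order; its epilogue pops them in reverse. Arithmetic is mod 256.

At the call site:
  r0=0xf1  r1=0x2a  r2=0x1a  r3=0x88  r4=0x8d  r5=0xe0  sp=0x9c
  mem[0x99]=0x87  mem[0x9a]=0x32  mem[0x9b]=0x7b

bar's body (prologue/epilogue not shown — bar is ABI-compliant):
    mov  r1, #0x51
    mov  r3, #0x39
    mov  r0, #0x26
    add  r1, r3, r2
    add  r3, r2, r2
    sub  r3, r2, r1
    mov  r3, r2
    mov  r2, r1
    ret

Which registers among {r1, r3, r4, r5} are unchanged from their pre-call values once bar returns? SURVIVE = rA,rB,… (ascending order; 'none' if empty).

prologue: push r0 → mem[0x9b]=0xf1, sp=0x9b
body[0] mov  r1, #0x51 → r1=0x51
body[1] mov  r3, #0x39 → r3=0x39
body[2] mov  r0, #0x26 → r0=0x26
body[3] add  r1, r3, r2 → r1=0x53
body[4] add  r3, r2, r2 → r3=0x34
body[5] sub  r3, r2, r1 → r3=0xc7
body[6] mov  r3, r2 → r3=0x1a
body[7] mov  r2, r1 → r2=0x53
epilogue: pop r0=0xf1, sp=0x9c
r1: caller-saved, written=True
r3: caller-saved, written=True
r4: callee-saved, written=False
r5: callee-saved, written=False

SURVIVE = r4,r5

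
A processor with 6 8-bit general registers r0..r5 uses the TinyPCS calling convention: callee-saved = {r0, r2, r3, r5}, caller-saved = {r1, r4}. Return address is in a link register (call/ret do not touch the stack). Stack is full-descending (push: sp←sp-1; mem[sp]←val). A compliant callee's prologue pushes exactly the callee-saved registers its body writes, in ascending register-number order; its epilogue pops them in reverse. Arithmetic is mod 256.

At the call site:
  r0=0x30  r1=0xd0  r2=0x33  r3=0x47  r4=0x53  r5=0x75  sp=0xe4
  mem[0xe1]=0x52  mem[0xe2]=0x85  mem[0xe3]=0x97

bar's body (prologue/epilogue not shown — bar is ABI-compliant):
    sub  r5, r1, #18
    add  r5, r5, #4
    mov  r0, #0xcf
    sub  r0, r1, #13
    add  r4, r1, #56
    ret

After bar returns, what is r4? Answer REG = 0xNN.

REG = 0x08

prologue: push r0 → mem[0xe3]=0x30, sp=0xe3
prologue: push r5 → mem[0xe2]=0x75, sp=0xe2
body[0] sub  r5, r1, #18 → r5=0xbe
body[1] add  r5, r5, #4 → r5=0xc2
body[2] mov  r0, #0xcf → r0=0xcf
body[3] sub  r0, r1, #13 → r0=0xc3
body[4] add  r4, r1, #56 → r4=0x08
epilogue: pop r5=0x75, sp=0xe3
epilogue: pop r0=0x30, sp=0xe4
r4 is caller-saved → body value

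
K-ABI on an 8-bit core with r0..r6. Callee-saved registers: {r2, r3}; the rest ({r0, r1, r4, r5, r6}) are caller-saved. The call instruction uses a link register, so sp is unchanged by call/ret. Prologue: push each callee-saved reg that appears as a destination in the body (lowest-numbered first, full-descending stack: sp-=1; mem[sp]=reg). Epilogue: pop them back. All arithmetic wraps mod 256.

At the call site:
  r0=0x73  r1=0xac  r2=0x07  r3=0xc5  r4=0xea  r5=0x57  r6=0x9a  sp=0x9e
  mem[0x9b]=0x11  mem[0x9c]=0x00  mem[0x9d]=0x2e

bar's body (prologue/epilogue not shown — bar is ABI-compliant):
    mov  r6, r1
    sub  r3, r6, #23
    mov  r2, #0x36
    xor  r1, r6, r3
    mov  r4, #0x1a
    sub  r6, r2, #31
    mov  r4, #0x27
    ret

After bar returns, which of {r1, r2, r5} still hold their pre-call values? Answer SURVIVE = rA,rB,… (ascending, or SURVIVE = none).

prologue: push r2 → mem[0x9d]=0x07, sp=0x9d
prologue: push r3 → mem[0x9c]=0xc5, sp=0x9c
body[0] mov  r6, r1 → r6=0xac
body[1] sub  r3, r6, #23 → r3=0x95
body[2] mov  r2, #0x36 → r2=0x36
body[3] xor  r1, r6, r3 → r1=0x39
body[4] mov  r4, #0x1a → r4=0x1a
body[5] sub  r6, r2, #31 → r6=0x17
body[6] mov  r4, #0x27 → r4=0x27
epilogue: pop r3=0xc5, sp=0x9d
epilogue: pop r2=0x07, sp=0x9e
r1: caller-saved, written=True
r2: callee-saved, written=True
r5: caller-saved, written=False

SURVIVE = r2,r5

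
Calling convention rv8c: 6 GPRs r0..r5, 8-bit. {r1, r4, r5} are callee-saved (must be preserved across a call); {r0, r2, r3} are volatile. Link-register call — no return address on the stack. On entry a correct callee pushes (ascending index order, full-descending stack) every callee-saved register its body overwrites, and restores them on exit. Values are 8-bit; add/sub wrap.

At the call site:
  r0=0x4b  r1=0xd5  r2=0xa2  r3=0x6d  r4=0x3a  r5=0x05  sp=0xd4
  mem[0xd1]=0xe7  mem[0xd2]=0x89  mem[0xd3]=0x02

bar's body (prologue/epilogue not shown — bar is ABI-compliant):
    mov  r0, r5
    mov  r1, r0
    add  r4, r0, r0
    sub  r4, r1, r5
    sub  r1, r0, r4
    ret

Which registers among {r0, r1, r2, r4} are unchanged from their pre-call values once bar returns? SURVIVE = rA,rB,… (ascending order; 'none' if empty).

SURVIVE = r1,r2,r4

prologue: push r1 -> mem[0xd3]=0xd5, sp=0xd3
prologue: push r4 -> mem[0xd2]=0x3a, sp=0xd2
body[0] mov  r0, r5 -> r0=0x05
body[1] mov  r1, r0 -> r1=0x05
body[2] add  r4, r0, r0 -> r4=0x0a
body[3] sub  r4, r1, r5 -> r4=0x00
body[4] sub  r1, r0, r4 -> r1=0x05
epilogue: pop r4=0x3a, sp=0xd3
epilogue: pop r1=0xd5, sp=0xd4
r0: caller-saved, written=True
r1: callee-saved, written=True
r2: caller-saved, written=False
r4: callee-saved, written=True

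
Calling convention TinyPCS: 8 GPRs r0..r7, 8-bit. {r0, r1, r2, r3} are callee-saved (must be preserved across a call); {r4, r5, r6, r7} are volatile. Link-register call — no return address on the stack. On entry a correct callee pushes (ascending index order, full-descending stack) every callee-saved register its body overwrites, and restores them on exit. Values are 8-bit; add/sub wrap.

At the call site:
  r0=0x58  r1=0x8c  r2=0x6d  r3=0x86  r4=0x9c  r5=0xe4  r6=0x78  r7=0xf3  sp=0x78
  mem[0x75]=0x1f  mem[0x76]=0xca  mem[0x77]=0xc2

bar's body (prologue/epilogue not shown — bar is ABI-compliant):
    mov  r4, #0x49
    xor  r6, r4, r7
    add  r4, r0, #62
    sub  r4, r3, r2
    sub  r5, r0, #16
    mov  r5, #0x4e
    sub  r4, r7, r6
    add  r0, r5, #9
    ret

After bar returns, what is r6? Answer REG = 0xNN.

REG = 0xba

prologue: push r0 → mem[0x77]=0x58, sp=0x77
body[0] mov  r4, #0x49 → r4=0x49
body[1] xor  r6, r4, r7 → r6=0xba
body[2] add  r4, r0, #62 → r4=0x96
body[3] sub  r4, r3, r2 → r4=0x19
body[4] sub  r5, r0, #16 → r5=0x48
body[5] mov  r5, #0x4e → r5=0x4e
body[6] sub  r4, r7, r6 → r4=0x39
body[7] add  r0, r5, #9 → r0=0x57
epilogue: pop r0=0x58, sp=0x78
r6 is caller-saved → body value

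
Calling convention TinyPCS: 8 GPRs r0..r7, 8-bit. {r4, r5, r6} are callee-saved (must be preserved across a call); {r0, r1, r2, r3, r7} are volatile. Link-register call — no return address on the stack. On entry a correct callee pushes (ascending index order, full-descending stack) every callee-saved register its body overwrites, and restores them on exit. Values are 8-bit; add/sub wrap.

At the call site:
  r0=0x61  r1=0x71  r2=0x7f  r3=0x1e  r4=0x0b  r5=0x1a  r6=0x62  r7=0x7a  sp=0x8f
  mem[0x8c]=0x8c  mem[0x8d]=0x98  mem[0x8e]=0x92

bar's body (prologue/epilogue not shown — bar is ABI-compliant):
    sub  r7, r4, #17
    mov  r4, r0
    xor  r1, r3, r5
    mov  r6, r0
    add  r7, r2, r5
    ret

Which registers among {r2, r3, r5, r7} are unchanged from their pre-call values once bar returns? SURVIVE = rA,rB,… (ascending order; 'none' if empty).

SURVIVE = r2,r3,r5

prologue: push r4 -> mem[0x8e]=0x0b, sp=0x8e
prologue: push r6 -> mem[0x8d]=0x62, sp=0x8d
body[0] sub  r7, r4, #17 -> r7=0xfa
body[1] mov  r4, r0 -> r4=0x61
body[2] xor  r1, r3, r5 -> r1=0x04
body[3] mov  r6, r0 -> r6=0x61
body[4] add  r7, r2, r5 -> r7=0x99
epilogue: pop r6=0x62, sp=0x8e
epilogue: pop r4=0x0b, sp=0x8f
r2: caller-saved, written=False
r3: caller-saved, written=False
r5: callee-saved, written=False
r7: caller-saved, written=True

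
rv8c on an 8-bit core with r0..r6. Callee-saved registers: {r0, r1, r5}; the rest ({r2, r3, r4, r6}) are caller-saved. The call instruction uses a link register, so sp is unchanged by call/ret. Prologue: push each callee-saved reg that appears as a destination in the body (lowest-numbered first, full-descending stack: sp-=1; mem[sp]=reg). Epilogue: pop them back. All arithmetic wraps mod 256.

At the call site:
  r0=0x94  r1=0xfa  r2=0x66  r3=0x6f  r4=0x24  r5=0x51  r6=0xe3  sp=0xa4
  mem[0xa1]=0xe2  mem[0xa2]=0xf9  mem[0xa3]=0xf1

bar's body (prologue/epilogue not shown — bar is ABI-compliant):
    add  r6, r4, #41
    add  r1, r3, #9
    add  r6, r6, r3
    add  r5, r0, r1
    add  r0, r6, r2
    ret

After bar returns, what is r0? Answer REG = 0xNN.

prologue: push r0 → mem[0xa3]=0x94, sp=0xa3
prologue: push r1 → mem[0xa2]=0xfa, sp=0xa2
prologue: push r5 → mem[0xa1]=0x51, sp=0xa1
body[0] add  r6, r4, #41 → r6=0x4d
body[1] add  r1, r3, #9 → r1=0x78
body[2] add  r6, r6, r3 → r6=0xbc
body[3] add  r5, r0, r1 → r5=0x0c
body[4] add  r0, r6, r2 → r0=0x22
epilogue: pop r5=0x51, sp=0xa2
epilogue: pop r1=0xfa, sp=0xa3
epilogue: pop r0=0x94, sp=0xa4
r0 is callee-saved → restored

REG = 0x94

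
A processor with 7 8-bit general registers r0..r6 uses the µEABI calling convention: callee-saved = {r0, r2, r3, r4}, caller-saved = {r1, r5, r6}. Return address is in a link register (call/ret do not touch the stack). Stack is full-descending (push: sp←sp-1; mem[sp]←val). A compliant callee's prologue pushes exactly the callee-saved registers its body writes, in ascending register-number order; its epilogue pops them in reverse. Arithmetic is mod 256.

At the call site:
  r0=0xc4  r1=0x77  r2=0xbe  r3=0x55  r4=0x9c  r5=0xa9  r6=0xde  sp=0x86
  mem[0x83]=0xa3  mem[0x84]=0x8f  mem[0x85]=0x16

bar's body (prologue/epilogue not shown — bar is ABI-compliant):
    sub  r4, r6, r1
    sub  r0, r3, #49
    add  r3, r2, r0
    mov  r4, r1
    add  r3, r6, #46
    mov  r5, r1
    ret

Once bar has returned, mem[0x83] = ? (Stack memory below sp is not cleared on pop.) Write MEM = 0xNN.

prologue: push r0 → mem[0x85]=0xc4, sp=0x85
prologue: push r3 → mem[0x84]=0x55, sp=0x84
prologue: push r4 → mem[0x83]=0x9c, sp=0x83
body[0] sub  r4, r6, r1 → r4=0x67
body[1] sub  r0, r3, #49 → r0=0x24
body[2] add  r3, r2, r0 → r3=0xe2
body[3] mov  r4, r1 → r4=0x77
body[4] add  r3, r6, #46 → r3=0x0c
body[5] mov  r5, r1 → r5=0x77
epilogue: pop r4=0x9c, sp=0x84
epilogue: pop r3=0x55, sp=0x85
epilogue: pop r0=0xc4, sp=0x86
prologue pushed ['r0', 'r3', 'r4'] at ['0x85', '0x84', '0x83']

MEM = 0x9c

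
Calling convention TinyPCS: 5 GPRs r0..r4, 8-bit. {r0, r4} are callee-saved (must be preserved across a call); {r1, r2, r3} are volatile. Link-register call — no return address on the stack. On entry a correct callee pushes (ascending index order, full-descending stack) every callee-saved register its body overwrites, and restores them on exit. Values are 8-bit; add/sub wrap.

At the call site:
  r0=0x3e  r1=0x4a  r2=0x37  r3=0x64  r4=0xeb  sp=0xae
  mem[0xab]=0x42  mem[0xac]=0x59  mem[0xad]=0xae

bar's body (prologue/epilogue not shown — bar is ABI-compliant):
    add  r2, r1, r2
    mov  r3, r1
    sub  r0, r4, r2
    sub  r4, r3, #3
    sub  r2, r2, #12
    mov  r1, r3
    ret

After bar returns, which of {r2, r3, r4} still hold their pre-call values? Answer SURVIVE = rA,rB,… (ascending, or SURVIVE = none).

SURVIVE = r4

prologue: push r0 → mem[0xad]=0x3e, sp=0xad
prologue: push r4 → mem[0xac]=0xeb, sp=0xac
body[0] add  r2, r1, r2 → r2=0x81
body[1] mov  r3, r1 → r3=0x4a
body[2] sub  r0, r4, r2 → r0=0x6a
body[3] sub  r4, r3, #3 → r4=0x47
body[4] sub  r2, r2, #12 → r2=0x75
body[5] mov  r1, r3 → r1=0x4a
epilogue: pop r4=0xeb, sp=0xad
epilogue: pop r0=0x3e, sp=0xae
r2: caller-saved, written=True
r3: caller-saved, written=True
r4: callee-saved, written=True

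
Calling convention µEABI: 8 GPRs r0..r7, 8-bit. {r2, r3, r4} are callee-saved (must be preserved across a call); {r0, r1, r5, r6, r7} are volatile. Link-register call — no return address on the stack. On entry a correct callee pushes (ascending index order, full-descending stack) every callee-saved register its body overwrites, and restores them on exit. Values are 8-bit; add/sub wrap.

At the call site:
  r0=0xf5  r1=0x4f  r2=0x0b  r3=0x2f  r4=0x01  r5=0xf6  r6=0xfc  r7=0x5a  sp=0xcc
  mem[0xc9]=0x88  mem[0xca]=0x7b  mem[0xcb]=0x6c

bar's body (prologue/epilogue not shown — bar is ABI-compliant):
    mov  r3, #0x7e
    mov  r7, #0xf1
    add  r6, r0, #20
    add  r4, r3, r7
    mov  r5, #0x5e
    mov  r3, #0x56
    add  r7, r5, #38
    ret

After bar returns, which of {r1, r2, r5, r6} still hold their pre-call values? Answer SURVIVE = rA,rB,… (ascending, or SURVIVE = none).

SURVIVE = r1,r2

prologue: push r3 → mem[0xcb]=0x2f, sp=0xcb
prologue: push r4 → mem[0xca]=0x01, sp=0xca
body[0] mov  r3, #0x7e → r3=0x7e
body[1] mov  r7, #0xf1 → r7=0xf1
body[2] add  r6, r0, #20 → r6=0x09
body[3] add  r4, r3, r7 → r4=0x6f
body[4] mov  r5, #0x5e → r5=0x5e
body[5] mov  r3, #0x56 → r3=0x56
body[6] add  r7, r5, #38 → r7=0x84
epilogue: pop r4=0x01, sp=0xcb
epilogue: pop r3=0x2f, sp=0xcc
r1: caller-saved, written=False
r2: callee-saved, written=False
r5: caller-saved, written=True
r6: caller-saved, written=True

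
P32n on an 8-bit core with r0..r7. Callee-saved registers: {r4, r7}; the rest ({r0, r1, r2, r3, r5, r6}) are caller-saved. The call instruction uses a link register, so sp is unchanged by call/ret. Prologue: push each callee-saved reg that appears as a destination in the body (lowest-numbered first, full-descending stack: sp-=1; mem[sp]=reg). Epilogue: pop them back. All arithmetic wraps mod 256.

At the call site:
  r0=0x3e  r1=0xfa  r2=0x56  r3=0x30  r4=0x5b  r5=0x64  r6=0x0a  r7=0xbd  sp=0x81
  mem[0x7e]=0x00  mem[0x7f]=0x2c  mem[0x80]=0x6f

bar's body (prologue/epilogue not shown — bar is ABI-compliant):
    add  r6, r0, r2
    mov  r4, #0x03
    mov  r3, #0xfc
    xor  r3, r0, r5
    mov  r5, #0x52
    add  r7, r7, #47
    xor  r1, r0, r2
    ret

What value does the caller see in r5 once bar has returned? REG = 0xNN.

prologue: push r4 -> mem[0x80]=0x5b, sp=0x80
prologue: push r7 -> mem[0x7f]=0xbd, sp=0x7f
body[0] add  r6, r0, r2 -> r6=0x94
body[1] mov  r4, #0x03 -> r4=0x03
body[2] mov  r3, #0xfc -> r3=0xfc
body[3] xor  r3, r0, r5 -> r3=0x5a
body[4] mov  r5, #0x52 -> r5=0x52
body[5] add  r7, r7, #47 -> r7=0xec
body[6] xor  r1, r0, r2 -> r1=0x68
epilogue: pop r7=0xbd, sp=0x80
epilogue: pop r4=0x5b, sp=0x81
r5 is caller-saved -> body value

REG = 0x52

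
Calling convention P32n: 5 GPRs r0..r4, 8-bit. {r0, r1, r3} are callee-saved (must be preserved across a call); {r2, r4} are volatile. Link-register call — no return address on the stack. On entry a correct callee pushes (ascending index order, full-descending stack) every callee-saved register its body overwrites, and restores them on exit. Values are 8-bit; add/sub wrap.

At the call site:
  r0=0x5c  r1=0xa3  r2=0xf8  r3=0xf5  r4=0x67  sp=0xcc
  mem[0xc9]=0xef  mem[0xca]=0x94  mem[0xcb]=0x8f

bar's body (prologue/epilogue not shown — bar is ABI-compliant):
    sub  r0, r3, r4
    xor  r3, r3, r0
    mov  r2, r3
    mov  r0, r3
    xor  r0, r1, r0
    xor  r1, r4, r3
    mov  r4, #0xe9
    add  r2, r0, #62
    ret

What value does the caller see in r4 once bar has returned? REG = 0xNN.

prologue: push r0 -> mem[0xcb]=0x5c, sp=0xcb
prologue: push r1 -> mem[0xca]=0xa3, sp=0xca
prologue: push r3 -> mem[0xc9]=0xf5, sp=0xc9
body[0] sub  r0, r3, r4 -> r0=0x8e
body[1] xor  r3, r3, r0 -> r3=0x7b
body[2] mov  r2, r3 -> r2=0x7b
body[3] mov  r0, r3 -> r0=0x7b
body[4] xor  r0, r1, r0 -> r0=0xd8
body[5] xor  r1, r4, r3 -> r1=0x1c
body[6] mov  r4, #0xe9 -> r4=0xe9
body[7] add  r2, r0, #62 -> r2=0x16
epilogue: pop r3=0xf5, sp=0xca
epilogue: pop r1=0xa3, sp=0xcb
epilogue: pop r0=0x5c, sp=0xcc
r4 is caller-saved -> body value

REG = 0xe9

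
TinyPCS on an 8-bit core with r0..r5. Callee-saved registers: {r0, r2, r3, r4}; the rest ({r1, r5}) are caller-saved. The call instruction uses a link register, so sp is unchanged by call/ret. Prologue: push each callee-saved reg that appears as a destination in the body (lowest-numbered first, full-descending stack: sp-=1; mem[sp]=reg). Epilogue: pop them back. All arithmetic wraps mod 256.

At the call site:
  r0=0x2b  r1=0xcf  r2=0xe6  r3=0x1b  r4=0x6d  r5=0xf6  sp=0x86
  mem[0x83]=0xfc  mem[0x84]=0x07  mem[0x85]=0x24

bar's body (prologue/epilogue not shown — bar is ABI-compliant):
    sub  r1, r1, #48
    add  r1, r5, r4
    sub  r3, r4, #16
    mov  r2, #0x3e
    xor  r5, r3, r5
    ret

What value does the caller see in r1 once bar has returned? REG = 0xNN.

REG = 0x63

prologue: push r2 -> mem[0x85]=0xe6, sp=0x85
prologue: push r3 -> mem[0x84]=0x1b, sp=0x84
body[0] sub  r1, r1, #48 -> r1=0x9f
body[1] add  r1, r5, r4 -> r1=0x63
body[2] sub  r3, r4, #16 -> r3=0x5d
body[3] mov  r2, #0x3e -> r2=0x3e
body[4] xor  r5, r3, r5 -> r5=0xab
epilogue: pop r3=0x1b, sp=0x85
epilogue: pop r2=0xe6, sp=0x86
r1 is caller-saved -> body value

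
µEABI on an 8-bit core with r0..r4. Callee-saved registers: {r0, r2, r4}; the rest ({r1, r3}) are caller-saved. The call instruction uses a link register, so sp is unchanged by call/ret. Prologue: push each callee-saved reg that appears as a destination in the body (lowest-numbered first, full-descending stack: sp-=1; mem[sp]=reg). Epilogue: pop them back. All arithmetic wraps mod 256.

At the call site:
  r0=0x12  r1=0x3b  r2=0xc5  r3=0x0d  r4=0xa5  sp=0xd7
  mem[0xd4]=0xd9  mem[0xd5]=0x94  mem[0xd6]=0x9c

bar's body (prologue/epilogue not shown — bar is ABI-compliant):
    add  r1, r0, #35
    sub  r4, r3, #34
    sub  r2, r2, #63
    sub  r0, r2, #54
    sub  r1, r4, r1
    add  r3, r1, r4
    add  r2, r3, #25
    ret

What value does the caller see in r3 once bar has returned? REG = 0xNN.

REG = 0xa1

prologue: push r0 -> mem[0xd6]=0x12, sp=0xd6
prologue: push r2 -> mem[0xd5]=0xc5, sp=0xd5
prologue: push r4 -> mem[0xd4]=0xa5, sp=0xd4
body[0] add  r1, r0, #35 -> r1=0x35
body[1] sub  r4, r3, #34 -> r4=0xeb
body[2] sub  r2, r2, #63 -> r2=0x86
body[3] sub  r0, r2, #54 -> r0=0x50
body[4] sub  r1, r4, r1 -> r1=0xb6
body[5] add  r3, r1, r4 -> r3=0xa1
body[6] add  r2, r3, #25 -> r2=0xba
epilogue: pop r4=0xa5, sp=0xd5
epilogue: pop r2=0xc5, sp=0xd6
epilogue: pop r0=0x12, sp=0xd7
r3 is caller-saved -> body value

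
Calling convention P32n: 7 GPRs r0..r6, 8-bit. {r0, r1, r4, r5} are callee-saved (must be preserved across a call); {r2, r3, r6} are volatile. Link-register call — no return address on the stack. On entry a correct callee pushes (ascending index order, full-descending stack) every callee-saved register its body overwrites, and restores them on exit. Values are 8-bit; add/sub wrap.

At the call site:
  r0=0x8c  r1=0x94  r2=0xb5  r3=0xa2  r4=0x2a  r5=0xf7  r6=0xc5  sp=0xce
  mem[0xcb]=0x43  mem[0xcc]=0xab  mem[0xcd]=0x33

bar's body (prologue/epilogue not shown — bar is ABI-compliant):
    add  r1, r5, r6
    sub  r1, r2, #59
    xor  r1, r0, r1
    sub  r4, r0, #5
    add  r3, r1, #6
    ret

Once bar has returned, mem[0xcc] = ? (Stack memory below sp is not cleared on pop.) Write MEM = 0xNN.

prologue: push r1 -> mem[0xcd]=0x94, sp=0xcd
prologue: push r4 -> mem[0xcc]=0x2a, sp=0xcc
body[0] add  r1, r5, r6 -> r1=0xbc
body[1] sub  r1, r2, #59 -> r1=0x7a
body[2] xor  r1, r0, r1 -> r1=0xf6
body[3] sub  r4, r0, #5 -> r4=0x87
body[4] add  r3, r1, #6 -> r3=0xfc
epilogue: pop r4=0x2a, sp=0xcd
epilogue: pop r1=0x94, sp=0xce
prologue pushed ['r1', 'r4'] at ['0xcd', '0xcc']

MEM = 0x2a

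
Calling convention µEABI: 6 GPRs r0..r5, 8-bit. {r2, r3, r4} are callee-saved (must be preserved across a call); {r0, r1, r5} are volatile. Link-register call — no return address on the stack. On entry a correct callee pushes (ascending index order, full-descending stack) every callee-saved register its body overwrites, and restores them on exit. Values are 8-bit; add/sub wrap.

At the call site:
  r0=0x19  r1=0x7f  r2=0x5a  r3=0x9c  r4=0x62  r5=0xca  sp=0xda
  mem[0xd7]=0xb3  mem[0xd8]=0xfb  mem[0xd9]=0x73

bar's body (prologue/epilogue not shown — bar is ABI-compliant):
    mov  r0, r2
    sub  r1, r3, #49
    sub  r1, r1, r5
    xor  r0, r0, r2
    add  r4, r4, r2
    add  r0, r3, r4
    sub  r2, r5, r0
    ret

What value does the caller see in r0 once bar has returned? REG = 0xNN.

prologue: push r2 → mem[0xd9]=0x5a, sp=0xd9
prologue: push r4 → mem[0xd8]=0x62, sp=0xd8
body[0] mov  r0, r2 → r0=0x5a
body[1] sub  r1, r3, #49 → r1=0x6b
body[2] sub  r1, r1, r5 → r1=0xa1
body[3] xor  r0, r0, r2 → r0=0x00
body[4] add  r4, r4, r2 → r4=0xbc
body[5] add  r0, r3, r4 → r0=0x58
body[6] sub  r2, r5, r0 → r2=0x72
epilogue: pop r4=0x62, sp=0xd9
epilogue: pop r2=0x5a, sp=0xda
r0 is caller-saved → body value

REG = 0x58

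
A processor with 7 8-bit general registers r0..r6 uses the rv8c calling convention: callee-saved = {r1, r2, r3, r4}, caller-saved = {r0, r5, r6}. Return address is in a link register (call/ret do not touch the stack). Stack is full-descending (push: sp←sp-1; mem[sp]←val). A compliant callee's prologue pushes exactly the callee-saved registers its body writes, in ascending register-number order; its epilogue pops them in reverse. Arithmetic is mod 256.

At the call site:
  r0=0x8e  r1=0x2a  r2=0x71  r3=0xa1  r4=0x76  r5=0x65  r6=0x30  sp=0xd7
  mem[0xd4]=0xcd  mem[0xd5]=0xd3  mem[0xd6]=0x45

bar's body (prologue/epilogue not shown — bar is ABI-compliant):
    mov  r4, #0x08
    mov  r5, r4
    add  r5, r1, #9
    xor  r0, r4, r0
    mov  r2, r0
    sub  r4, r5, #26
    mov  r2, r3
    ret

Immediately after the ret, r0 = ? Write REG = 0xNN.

prologue: push r2 -> mem[0xd6]=0x71, sp=0xd6
prologue: push r4 -> mem[0xd5]=0x76, sp=0xd5
body[0] mov  r4, #0x08 -> r4=0x08
body[1] mov  r5, r4 -> r5=0x08
body[2] add  r5, r1, #9 -> r5=0x33
body[3] xor  r0, r4, r0 -> r0=0x86
body[4] mov  r2, r0 -> r2=0x86
body[5] sub  r4, r5, #26 -> r4=0x19
body[6] mov  r2, r3 -> r2=0xa1
epilogue: pop r4=0x76, sp=0xd6
epilogue: pop r2=0x71, sp=0xd7
r0 is caller-saved -> body value

REG = 0x86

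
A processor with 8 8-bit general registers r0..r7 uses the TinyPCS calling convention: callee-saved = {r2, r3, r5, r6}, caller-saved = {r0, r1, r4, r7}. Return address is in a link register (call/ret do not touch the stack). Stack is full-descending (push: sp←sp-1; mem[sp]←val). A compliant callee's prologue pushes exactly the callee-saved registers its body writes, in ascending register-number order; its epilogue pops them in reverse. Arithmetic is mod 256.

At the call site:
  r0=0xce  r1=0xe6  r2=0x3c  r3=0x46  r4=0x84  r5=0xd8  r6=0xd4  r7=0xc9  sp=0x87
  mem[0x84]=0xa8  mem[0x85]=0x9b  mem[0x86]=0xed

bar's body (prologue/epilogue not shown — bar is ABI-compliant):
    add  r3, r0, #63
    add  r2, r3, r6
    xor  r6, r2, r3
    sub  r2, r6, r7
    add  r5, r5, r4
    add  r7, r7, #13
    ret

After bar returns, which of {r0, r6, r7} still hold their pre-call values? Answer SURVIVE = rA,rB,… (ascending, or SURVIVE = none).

prologue: push r2 -> mem[0x86]=0x3c, sp=0x86
prologue: push r3 -> mem[0x85]=0x46, sp=0x85
prologue: push r5 -> mem[0x84]=0xd8, sp=0x84
prologue: push r6 -> mem[0x83]=0xd4, sp=0x83
body[0] add  r3, r0, #63 -> r3=0x0d
body[1] add  r2, r3, r6 -> r2=0xe1
body[2] xor  r6, r2, r3 -> r6=0xec
body[3] sub  r2, r6, r7 -> r2=0x23
body[4] add  r5, r5, r4 -> r5=0x5c
body[5] add  r7, r7, #13 -> r7=0xd6
epilogue: pop r6=0xd4, sp=0x84
epilogue: pop r5=0xd8, sp=0x85
epilogue: pop r3=0x46, sp=0x86
epilogue: pop r2=0x3c, sp=0x87
r0: caller-saved, written=False
r6: callee-saved, written=True
r7: caller-saved, written=True

SURVIVE = r0,r6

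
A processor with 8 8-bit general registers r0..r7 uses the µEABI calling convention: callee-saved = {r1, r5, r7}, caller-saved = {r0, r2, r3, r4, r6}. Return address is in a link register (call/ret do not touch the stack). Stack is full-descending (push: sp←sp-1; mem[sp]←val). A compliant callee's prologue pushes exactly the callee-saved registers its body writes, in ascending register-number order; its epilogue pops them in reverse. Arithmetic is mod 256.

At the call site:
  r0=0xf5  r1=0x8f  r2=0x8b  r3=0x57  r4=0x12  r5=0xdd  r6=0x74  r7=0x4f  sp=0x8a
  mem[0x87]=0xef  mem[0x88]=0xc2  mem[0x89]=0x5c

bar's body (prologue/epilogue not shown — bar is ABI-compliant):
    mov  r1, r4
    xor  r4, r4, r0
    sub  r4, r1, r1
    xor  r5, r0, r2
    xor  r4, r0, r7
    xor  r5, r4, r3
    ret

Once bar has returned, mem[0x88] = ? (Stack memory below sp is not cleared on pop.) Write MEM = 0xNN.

MEM = 0xdd

prologue: push r1 → mem[0x89]=0x8f, sp=0x89
prologue: push r5 → mem[0x88]=0xdd, sp=0x88
body[0] mov  r1, r4 → r1=0x12
body[1] xor  r4, r4, r0 → r4=0xe7
body[2] sub  r4, r1, r1 → r4=0x00
body[3] xor  r5, r0, r2 → r5=0x7e
body[4] xor  r4, r0, r7 → r4=0xba
body[5] xor  r5, r4, r3 → r5=0xed
epilogue: pop r5=0xdd, sp=0x89
epilogue: pop r1=0x8f, sp=0x8a
prologue pushed ['r1', 'r5'] at ['0x89', '0x88']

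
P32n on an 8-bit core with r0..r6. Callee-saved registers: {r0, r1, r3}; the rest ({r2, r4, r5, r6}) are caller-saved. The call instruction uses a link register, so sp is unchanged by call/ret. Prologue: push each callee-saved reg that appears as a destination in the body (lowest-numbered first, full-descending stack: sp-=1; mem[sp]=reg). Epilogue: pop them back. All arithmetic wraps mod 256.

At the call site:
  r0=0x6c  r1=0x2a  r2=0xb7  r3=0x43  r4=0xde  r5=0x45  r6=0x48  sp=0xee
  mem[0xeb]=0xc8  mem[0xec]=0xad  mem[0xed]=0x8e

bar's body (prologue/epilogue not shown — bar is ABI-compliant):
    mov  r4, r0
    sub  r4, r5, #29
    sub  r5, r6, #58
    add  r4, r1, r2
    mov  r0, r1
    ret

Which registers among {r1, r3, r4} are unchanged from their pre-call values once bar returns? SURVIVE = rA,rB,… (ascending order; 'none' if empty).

prologue: push r0 → mem[0xed]=0x6c, sp=0xed
body[0] mov  r4, r0 → r4=0x6c
body[1] sub  r4, r5, #29 → r4=0x28
body[2] sub  r5, r6, #58 → r5=0x0e
body[3] add  r4, r1, r2 → r4=0xe1
body[4] mov  r0, r1 → r0=0x2a
epilogue: pop r0=0x6c, sp=0xee
r1: callee-saved, written=False
r3: callee-saved, written=False
r4: caller-saved, written=True

SURVIVE = r1,r3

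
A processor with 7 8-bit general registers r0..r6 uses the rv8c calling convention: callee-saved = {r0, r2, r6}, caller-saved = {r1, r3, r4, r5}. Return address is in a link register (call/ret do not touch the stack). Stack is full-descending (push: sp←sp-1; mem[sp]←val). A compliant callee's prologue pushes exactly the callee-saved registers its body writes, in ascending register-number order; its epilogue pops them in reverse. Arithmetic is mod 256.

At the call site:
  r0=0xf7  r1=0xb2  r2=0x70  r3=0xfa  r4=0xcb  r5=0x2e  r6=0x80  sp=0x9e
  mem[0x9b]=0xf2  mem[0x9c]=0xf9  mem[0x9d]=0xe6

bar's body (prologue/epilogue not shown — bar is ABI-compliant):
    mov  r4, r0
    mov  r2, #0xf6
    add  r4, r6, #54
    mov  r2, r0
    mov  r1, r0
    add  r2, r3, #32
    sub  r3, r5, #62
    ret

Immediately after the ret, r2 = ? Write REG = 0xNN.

REG = 0x70

prologue: push r2 → mem[0x9d]=0x70, sp=0x9d
body[0] mov  r4, r0 → r4=0xf7
body[1] mov  r2, #0xf6 → r2=0xf6
body[2] add  r4, r6, #54 → r4=0xb6
body[3] mov  r2, r0 → r2=0xf7
body[4] mov  r1, r0 → r1=0xf7
body[5] add  r2, r3, #32 → r2=0x1a
body[6] sub  r3, r5, #62 → r3=0xf0
epilogue: pop r2=0x70, sp=0x9e
r2 is callee-saved → restored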